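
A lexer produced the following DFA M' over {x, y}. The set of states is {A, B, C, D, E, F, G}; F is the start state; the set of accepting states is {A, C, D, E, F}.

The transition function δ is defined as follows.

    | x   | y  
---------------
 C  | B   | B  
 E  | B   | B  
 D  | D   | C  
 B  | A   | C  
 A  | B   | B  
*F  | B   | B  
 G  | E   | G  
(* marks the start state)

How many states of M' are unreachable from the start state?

3

BFS from F reaches {A, B, C, F}; the 3 state(s) D, E, G are never visited.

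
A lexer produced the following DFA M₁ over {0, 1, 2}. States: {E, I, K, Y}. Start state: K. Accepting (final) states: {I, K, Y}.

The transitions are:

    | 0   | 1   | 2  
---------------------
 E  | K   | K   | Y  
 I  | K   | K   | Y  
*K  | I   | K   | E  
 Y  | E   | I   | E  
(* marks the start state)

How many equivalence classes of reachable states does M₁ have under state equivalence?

P0 = {I,K,Y} | {E}.
Refine {I,K,Y} on symbol 0: members go to different blocks, giving {I,K} and {Y}.
Split {I,K} by δ(·,2) → {K} and {I}.
Stable partition: {K} | {E} | {Y} | {I} — 4 equivalence classes.

4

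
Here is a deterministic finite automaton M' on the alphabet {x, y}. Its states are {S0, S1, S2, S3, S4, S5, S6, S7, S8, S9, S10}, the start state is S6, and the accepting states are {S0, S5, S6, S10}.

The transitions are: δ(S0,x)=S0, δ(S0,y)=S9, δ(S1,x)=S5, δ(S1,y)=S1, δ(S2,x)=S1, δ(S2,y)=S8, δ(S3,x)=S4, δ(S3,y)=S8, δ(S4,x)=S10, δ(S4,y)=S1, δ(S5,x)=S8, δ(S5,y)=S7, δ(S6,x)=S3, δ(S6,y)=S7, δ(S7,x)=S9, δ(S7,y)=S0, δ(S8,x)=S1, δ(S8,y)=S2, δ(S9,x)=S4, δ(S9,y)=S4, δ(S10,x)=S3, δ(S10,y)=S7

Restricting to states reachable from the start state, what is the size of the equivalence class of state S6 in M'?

P0 = {S0,S5,S6,S10} | {S1,S2,S3,S4,S7,S8,S9}.
On input x, block {S0,S5,S6,S10} splits into {S5,S6,S10} and {S0}.
Split {S1,S2,S3,S4,S7,S8,S9} by δ(·,x) → {S2,S3,S7,S8,S9} and {S1,S4}.
Refine {S2,S3,S7,S8,S9} on symbol x: members go to different blocks, giving {S2,S3,S8,S9} and {S7}.
Refine {S2,S3,S8,S9} on symbol y: members go to different blocks, giving {S2,S3,S8} and {S9}.
The partition is now stable with 6 blocks: {S5,S6,S10} | {S2,S3,S8} | {S0} | {S1,S4} | {S7} | {S9}.
State S6 belongs to the block {S5,S6,S10}, which has 3 states.

3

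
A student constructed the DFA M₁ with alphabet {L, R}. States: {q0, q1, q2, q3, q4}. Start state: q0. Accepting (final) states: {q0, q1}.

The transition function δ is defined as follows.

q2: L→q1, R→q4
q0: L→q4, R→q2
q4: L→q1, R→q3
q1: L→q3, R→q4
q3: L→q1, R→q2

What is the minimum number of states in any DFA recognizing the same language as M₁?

2

Every state is reachable, so we keep all 5.
P0 = {q0,q1} | {q2,q3,q4}.
No further refinement is possible. Final partition (2 blocks): {q0,q1} | {q2,q3,q4}.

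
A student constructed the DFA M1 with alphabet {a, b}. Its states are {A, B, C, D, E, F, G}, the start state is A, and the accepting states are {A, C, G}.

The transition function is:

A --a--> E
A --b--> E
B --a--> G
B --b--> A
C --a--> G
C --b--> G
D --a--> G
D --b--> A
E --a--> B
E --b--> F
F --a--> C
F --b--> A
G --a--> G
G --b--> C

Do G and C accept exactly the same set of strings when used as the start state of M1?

Yes

Reachable states from the start: {A,B,C,E,F,G}. Unreachable: {D} — drop them.
P0 = {A,C,G} | {B,E,F}.
Refine {A,C,G} on symbol a: members go to different blocks, giving {C,G} and {A}.
Split {B,E,F} by δ(·,a) → {B,F} and {E}.
No further refinement is possible. Final partition (4 blocks): {C,G} | {B,F} | {A} | {E}.
G and C lie in the same block of the stable partition, so they are equivalent — no string distinguishes them.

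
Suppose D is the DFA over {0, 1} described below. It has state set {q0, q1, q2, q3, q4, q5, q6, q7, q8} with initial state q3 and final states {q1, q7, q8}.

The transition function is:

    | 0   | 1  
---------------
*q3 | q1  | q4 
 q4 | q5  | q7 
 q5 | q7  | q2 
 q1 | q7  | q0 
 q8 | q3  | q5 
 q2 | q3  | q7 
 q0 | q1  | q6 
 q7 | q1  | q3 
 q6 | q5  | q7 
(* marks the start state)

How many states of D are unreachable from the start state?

1

No path from q3 leads to q8; the other 8 states are all reachable.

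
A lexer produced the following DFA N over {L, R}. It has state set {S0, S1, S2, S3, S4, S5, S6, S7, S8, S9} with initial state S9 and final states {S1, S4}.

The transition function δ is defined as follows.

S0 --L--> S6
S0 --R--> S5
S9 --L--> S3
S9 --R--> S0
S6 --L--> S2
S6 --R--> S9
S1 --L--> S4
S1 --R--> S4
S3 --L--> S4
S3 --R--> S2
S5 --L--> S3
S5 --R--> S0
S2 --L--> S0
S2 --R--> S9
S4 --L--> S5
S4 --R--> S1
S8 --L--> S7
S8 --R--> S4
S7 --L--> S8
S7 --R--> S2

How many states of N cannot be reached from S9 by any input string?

BFS from S9 reaches {S0, S1, S2, S3, S4, S5, S6, S9}; the 2 state(s) S7, S8 are never visited.

2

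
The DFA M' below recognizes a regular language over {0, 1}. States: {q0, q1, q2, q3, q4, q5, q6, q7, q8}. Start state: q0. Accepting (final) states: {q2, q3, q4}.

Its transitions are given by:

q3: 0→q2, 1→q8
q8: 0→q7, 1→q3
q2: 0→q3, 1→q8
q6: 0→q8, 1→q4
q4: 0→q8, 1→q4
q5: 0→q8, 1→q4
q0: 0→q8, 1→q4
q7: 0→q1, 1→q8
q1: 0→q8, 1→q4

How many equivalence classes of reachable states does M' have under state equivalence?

First remove the unreachable states {q5,q6}; 7 states remain.
Start with accepting vs non-accepting: {q2,q3,q4} | {q0,q1,q7,q8}.
Refine {q2,q3,q4} on symbol 0: members go to different blocks, giving {q2,q3} and {q4}.
Split {q0,q1,q7,q8} by δ(·,1) → {q0,q1} and {q7} and {q8}.
Stable partition: {q2,q3} | {q0,q1} | {q4} | {q7} | {q8} — 5 equivalence classes.

5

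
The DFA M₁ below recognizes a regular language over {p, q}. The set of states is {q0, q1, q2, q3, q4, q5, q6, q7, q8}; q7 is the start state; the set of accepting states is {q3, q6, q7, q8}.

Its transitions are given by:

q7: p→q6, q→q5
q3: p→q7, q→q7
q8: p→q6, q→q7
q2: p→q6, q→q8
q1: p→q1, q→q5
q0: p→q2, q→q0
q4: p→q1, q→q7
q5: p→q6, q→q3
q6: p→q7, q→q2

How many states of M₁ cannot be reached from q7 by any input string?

Starting at q7 and following transitions, the reachable set is {q2, q3, q5, q6, q7, q8}. That leaves q0, q1, q4 unreachable — 3 in total.

3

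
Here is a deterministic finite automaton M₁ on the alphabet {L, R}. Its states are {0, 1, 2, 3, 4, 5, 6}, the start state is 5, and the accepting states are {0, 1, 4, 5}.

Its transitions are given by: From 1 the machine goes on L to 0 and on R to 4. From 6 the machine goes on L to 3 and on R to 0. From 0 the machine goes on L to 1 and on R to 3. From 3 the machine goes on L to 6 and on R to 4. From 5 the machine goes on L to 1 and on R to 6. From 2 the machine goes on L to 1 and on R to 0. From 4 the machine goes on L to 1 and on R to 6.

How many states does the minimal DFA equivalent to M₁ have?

3

States {2} cannot be reached from the start state, so discard them.
Initial partition by acceptance: {0,1,4,5} | {3,6}.
Split {0,1,4,5} by δ(·,R) → {0,4,5} and {1}.
The partition is now stable with 3 blocks: {0,4,5} | {3,6} | {1}.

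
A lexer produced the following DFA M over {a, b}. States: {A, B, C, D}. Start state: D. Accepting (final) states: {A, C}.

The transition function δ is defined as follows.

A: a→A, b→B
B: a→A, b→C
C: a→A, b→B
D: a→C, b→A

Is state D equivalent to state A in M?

No

All states are reachable from the start state.
Initial partition by acceptance: {A,C} | {B,D}.
The partition is now stable with 2 blocks: {A,C} | {B,D}.
D and A end up in different blocks, so they are distinguishable. For instance, the string 'ε' is accepted from only A.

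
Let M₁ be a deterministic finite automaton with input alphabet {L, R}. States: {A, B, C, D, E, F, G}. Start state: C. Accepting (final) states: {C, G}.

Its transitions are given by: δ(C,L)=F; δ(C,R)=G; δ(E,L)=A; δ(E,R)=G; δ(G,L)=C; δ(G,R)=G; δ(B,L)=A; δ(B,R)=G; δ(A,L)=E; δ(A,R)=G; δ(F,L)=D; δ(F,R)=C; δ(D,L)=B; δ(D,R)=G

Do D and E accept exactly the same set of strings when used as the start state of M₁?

All states are reachable from the start state.
P0 = {C,G} | {A,B,D,E,F}.
Refine {C,G} on symbol L: members go to different blocks, giving {C} and {G}.
On input R, block {A,B,D,E,F} splits into {A,B,D,E} and {F}.
Stable partition: {C} | {A,B,D,E} | {G} | {F} — 4 equivalence classes.
D and E lie in the same block of the stable partition, so they are equivalent — no string distinguishes them.

Yes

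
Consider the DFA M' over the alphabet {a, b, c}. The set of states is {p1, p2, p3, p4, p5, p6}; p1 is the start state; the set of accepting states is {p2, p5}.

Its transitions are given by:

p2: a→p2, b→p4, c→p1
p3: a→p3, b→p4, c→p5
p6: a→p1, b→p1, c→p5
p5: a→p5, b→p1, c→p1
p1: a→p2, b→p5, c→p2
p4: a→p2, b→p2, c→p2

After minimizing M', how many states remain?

First remove the unreachable states {p3,p6}; 4 states remain.
Start with accepting vs non-accepting: {p2,p5} | {p1,p4}.
Stable partition: {p2,p5} | {p1,p4} — 2 equivalence classes.

2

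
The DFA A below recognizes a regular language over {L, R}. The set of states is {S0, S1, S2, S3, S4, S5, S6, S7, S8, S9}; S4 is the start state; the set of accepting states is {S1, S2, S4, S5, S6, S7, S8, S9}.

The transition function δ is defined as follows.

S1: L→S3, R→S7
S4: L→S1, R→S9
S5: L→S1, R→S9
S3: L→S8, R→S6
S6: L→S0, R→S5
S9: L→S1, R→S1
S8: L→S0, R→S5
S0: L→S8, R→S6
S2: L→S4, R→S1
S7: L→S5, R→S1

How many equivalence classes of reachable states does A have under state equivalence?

First remove the unreachable states {S2}; 9 states remain.
P0 = {S1,S4,S5,S6,S7,S8,S9} | {S0,S3}.
Split {S1,S4,S5,S6,S7,S8,S9} by δ(·,L) → {S4,S5,S7,S9} and {S1,S6,S8}.
Refine {S4,S5,S7,S9} on symbol L: members go to different blocks, giving {S4,S5,S9} and {S7}.
On input R, block {S4,S5,S9} splits into {S4,S5} and {S9}.
On input R, block {S1,S6,S8} splits into {S6,S8} and {S1}.
No further refinement is possible. Final partition (6 blocks): {S4,S5} | {S0,S3} | {S6,S8} | {S7} | {S9} | {S1}.

6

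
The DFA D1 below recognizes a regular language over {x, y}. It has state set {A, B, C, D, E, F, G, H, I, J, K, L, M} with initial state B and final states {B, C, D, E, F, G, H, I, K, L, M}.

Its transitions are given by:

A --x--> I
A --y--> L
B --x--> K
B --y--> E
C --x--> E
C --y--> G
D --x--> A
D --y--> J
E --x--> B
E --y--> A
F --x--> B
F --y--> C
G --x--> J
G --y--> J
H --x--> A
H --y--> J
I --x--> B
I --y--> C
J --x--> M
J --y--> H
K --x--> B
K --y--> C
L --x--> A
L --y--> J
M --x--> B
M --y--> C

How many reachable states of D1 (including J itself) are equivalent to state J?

First remove the unreachable states {D,F}; 11 states remain.
P0 = {B,C,E,G,H,I,K,L,M} | {A,J}.
On input x, block {B,C,E,G,H,I,K,L,M} splits into {B,C,E,I,K,M} and {G,H,L}.
Split {B,C,E,I,K,M} by δ(·,y) → {B,I,K,M} and {C} and {E}.
On input y, block {B,I,K,M} splits into {I,K,M} and {B}.
The partition is now stable with 6 blocks: {I,K,M} | {A,J} | {G,H,L} | {C} | {E} | {B}.
State J belongs to the block {A,J}, which has 2 states.

2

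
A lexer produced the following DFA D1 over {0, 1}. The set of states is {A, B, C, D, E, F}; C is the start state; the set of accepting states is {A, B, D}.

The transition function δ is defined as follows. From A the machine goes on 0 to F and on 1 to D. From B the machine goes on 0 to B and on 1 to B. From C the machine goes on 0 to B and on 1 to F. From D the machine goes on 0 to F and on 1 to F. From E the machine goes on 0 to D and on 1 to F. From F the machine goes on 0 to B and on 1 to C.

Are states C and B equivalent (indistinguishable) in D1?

First remove the unreachable states {A,D,E}; 3 states remain.
Start with accepting vs non-accepting: {B} | {C,F}.
The partition is now stable with 2 blocks: {B} | {C,F}.
C and B end up in different blocks, so they are distinguishable. For instance, the string 'ε' is accepted from only B.

No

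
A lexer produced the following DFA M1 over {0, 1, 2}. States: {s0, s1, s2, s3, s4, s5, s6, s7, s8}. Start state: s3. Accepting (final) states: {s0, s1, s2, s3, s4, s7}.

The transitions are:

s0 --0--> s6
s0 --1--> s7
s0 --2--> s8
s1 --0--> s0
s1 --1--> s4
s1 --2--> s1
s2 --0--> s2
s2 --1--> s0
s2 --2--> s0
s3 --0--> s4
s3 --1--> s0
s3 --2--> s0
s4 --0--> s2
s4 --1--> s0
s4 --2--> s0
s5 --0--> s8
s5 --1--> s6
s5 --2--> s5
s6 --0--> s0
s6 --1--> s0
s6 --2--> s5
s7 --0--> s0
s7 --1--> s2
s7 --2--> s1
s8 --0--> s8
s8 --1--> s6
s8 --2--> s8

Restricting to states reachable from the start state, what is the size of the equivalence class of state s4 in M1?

3

Every state is reachable, so we keep all 9.
Start with accepting vs non-accepting: {s0,s1,s2,s3,s4,s7} | {s5,s6,s8}.
Refine {s0,s1,s2,s3,s4,s7} on symbol 0: members go to different blocks, giving {s1,s2,s3,s4,s7} and {s0}.
Split {s1,s2,s3,s4,s7} by δ(·,0) → {s2,s3,s4} and {s1,s7}.
Refine {s5,s6,s8} on symbol 0: members go to different blocks, giving {s5,s8} and {s6}.
No further refinement is possible. Final partition (5 blocks): {s2,s3,s4} | {s5,s8} | {s0} | {s1,s7} | {s6}.
State s4 belongs to the block {s2,s3,s4}, which has 3 states.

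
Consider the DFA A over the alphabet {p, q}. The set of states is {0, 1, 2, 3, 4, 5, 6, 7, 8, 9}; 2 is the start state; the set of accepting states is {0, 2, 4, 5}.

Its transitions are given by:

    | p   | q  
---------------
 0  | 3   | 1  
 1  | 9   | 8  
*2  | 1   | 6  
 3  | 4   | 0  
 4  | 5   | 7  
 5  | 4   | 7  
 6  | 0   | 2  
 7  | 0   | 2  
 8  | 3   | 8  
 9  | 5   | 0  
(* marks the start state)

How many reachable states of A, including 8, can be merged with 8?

Every state is reachable, so we keep all 10.
Initial partition by acceptance: {0,2,4,5} | {1,3,6,7,8,9}.
On input p, block {0,2,4,5} splits into {0,2} and {4,5}.
On input p, block {1,3,6,7,8,9} splits into {1,8} and {3,9} and {6,7}.
Refine {0,2} on symbol p: members go to different blocks, giving {0} and {2}.
Stable partition: {0} | {1,8} | {4,5} | {3,9} | {6,7} | {2} — 6 equivalence classes.
The equivalence class containing 8 is {1,8}, of size 2.

2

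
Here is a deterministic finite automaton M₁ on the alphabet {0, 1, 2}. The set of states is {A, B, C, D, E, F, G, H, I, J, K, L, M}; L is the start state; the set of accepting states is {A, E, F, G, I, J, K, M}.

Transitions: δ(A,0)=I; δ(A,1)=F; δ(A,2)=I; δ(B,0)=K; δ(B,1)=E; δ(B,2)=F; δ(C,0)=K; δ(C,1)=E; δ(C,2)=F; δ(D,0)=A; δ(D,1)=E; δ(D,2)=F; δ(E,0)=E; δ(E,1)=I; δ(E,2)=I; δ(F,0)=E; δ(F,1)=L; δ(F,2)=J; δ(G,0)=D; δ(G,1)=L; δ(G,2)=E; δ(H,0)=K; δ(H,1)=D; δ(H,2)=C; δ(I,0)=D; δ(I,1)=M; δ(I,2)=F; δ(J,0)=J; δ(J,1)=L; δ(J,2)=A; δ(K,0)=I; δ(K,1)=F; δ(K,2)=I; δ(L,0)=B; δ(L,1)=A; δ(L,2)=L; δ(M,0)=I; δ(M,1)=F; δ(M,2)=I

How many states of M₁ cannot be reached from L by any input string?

Starting at L and following transitions, the reachable set is {A, B, D, E, F, I, J, K, L, M}. That leaves C, G, H unreachable — 3 in total.

3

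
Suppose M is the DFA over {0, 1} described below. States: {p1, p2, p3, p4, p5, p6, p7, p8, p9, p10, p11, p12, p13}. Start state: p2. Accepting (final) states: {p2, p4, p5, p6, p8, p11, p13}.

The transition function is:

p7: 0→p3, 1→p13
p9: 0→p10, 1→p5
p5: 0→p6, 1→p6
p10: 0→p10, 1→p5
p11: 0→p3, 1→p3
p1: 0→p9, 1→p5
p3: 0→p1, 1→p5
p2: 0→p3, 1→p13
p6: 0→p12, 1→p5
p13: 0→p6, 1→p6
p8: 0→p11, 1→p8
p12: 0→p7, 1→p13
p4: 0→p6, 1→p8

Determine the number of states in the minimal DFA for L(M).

States {p4,p8,p11} cannot be reached from the start state, so discard them.
Start with accepting vs non-accepting: {p2,p5,p6,p13} | {p1,p3,p7,p9,p10,p12}.
Refine {p2,p5,p6,p13} on symbol 0: members go to different blocks, giving {p2,p6} and {p5,p13}.
The partition is now stable with 3 blocks: {p2,p6} | {p1,p3,p7,p9,p10,p12} | {p5,p13}.

3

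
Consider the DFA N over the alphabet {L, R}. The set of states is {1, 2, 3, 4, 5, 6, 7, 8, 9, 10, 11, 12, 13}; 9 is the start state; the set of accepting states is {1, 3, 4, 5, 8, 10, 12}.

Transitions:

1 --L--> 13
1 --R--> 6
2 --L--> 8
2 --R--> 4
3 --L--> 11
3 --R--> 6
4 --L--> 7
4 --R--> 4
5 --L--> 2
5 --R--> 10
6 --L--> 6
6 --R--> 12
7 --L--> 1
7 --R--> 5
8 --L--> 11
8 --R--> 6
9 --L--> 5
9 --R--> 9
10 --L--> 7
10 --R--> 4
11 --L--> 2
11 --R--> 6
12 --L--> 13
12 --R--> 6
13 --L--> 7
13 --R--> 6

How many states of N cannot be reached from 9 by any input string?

No path from 9 leads to 3; the other 12 states are all reachable.

1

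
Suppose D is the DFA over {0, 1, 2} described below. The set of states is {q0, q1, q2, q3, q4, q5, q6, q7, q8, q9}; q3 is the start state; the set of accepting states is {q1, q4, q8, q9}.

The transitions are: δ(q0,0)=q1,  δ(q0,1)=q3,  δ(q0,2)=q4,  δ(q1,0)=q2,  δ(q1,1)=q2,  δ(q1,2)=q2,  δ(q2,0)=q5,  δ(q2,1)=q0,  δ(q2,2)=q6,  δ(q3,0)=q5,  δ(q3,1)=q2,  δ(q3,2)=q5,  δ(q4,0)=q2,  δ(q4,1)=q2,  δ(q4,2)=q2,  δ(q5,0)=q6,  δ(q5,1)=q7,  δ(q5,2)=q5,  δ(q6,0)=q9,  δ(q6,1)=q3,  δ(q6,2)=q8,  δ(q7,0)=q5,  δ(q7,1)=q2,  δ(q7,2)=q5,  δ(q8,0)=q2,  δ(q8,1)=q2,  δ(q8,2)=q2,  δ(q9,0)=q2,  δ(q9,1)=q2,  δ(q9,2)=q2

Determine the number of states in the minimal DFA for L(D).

P0 = {q1,q4,q8,q9} | {q0,q2,q3,q5,q6,q7}.
Refine {q0,q2,q3,q5,q6,q7} on symbol 0: members go to different blocks, giving {q2,q3,q5,q7} and {q0,q6}.
Refine {q2,q3,q5,q7} on symbol 0: members go to different blocks, giving {q2,q3,q7} and {q5}.
Split {q2,q3,q7} by δ(·,1) → {q3,q7} and {q2}.
No further refinement is possible. Final partition (5 blocks): {q1,q4,q8,q9} | {q3,q7} | {q0,q6} | {q5} | {q2}.

5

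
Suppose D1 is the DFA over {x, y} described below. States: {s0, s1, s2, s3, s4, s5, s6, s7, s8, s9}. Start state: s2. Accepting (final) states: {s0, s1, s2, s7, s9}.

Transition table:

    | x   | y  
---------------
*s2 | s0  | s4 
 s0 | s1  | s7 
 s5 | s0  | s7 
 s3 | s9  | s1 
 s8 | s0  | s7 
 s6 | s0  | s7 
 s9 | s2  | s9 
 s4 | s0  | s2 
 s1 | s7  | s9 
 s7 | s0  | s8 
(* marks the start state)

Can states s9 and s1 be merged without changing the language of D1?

Yes

First remove the unreachable states {s3,s5,s6}; 7 states remain.
Start with accepting vs non-accepting: {s0,s1,s2,s7,s9} | {s4,s8}.
Refine {s0,s1,s2,s7,s9} on symbol y: members go to different blocks, giving {s0,s1,s9} and {s2,s7}.
On input x, block {s0,s1,s9} splits into {s1,s9} and {s0}.
The partition is now stable with 4 blocks: {s1,s9} | {s4,s8} | {s2,s7} | {s0}.
s9 and s1 lie in the same block of the stable partition, so they are equivalent — no string distinguishes them.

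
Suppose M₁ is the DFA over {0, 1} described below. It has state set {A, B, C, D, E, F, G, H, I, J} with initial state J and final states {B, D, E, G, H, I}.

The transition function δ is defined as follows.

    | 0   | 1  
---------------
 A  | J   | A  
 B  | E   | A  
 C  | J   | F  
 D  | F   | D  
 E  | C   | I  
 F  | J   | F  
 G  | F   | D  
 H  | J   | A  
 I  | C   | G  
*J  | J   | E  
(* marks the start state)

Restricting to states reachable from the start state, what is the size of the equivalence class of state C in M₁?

Reachable states from the start: {C,D,E,F,G,I,J}. Unreachable: {A,B,H} — drop them.
Initial partition by acceptance: {D,E,G,I} | {C,F,J}.
On input 1, block {C,F,J} splits into {C,F} and {J}.
The partition is now stable with 3 blocks: {D,E,G,I} | {C,F} | {J}.
State C belongs to the block {C,F}, which has 2 states.

2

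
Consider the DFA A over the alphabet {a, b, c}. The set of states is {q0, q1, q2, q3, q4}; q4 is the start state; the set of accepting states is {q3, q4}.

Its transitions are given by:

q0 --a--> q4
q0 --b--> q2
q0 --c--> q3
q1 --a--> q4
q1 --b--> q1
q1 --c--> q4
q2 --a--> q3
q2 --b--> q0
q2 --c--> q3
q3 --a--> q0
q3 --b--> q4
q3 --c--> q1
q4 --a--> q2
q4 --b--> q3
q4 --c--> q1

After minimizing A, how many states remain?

Every state is reachable, so we keep all 5.
Initial partition by acceptance: {q3,q4} | {q0,q1,q2}.
No further refinement is possible. Final partition (2 blocks): {q3,q4} | {q0,q1,q2}.

2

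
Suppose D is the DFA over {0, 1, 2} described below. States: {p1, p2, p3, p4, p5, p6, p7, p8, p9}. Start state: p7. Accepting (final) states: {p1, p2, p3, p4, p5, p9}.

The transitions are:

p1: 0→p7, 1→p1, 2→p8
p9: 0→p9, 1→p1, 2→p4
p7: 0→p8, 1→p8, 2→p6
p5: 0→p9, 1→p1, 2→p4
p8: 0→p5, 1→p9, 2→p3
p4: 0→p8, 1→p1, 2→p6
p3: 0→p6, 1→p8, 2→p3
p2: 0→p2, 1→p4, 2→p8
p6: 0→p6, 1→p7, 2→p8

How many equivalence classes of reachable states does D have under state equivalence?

States {p2} cannot be reached from the start state, so discard them.
Initial partition by acceptance: {p1,p3,p4,p5,p9} | {p6,p7,p8}.
On input 0, block {p1,p3,p4,p5,p9} splits into {p1,p3,p4} and {p5,p9}.
On input 1, block {p1,p3,p4} splits into {p1,p4} and {p3}.
On input 0, block {p6,p7,p8} splits into {p6,p7} and {p8}.
Refine {p1,p4} on symbol 0: members go to different blocks, giving {p1} and {p4}.
On input 0, block {p6,p7} splits into {p6} and {p7}.
The partition is now stable with 7 blocks: {p1} | {p6} | {p5,p9} | {p3} | {p8} | {p4} | {p7}.

7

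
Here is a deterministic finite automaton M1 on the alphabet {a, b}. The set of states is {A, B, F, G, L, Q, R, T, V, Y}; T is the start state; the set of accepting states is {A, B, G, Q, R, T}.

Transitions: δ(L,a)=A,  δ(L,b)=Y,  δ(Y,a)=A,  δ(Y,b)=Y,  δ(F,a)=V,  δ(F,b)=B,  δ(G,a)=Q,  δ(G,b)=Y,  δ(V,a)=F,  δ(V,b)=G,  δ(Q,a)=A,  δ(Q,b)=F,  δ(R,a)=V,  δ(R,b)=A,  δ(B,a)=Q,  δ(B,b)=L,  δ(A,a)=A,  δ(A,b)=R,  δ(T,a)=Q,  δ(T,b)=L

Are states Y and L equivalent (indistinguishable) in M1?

All states are reachable from the start state.
P0 = {A,B,G,Q,R,T} | {F,L,V,Y}.
Refine {A,B,G,Q,R,T} on symbol a: members go to different blocks, giving {A,B,G,Q,T} and {R}.
On input b, block {A,B,G,Q,T} splits into {B,G,Q,T} and {A}.
Split {B,G,Q,T} by δ(·,a) → {B,G,T} and {Q}.
On input a, block {F,L,V,Y} splits into {L,Y} and {F,V}.
No further refinement is possible. Final partition (6 blocks): {B,G,T} | {L,Y} | {R} | {A} | {Q} | {F,V}.
Y and L lie in the same block of the stable partition, so they are equivalent — no string distinguishes them.

Yes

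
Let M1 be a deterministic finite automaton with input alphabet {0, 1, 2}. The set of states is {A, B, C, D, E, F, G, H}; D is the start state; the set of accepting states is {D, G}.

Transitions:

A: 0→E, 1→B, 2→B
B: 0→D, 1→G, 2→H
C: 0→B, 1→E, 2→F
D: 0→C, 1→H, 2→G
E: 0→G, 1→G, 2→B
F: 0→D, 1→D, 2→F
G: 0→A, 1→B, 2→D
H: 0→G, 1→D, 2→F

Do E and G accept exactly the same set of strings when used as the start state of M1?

All states are reachable from the start state.
Initial partition by acceptance: {D,G} | {A,B,C,E,F,H}.
Split {A,B,C,E,F,H} by δ(·,0) → {B,E,F,H} and {A,C}.
No further refinement is possible. Final partition (3 blocks): {D,G} | {B,E,F,H} | {A,C}.
E and G end up in different blocks, so they are distinguishable. For instance, the string 'ε' is accepted from only G.

No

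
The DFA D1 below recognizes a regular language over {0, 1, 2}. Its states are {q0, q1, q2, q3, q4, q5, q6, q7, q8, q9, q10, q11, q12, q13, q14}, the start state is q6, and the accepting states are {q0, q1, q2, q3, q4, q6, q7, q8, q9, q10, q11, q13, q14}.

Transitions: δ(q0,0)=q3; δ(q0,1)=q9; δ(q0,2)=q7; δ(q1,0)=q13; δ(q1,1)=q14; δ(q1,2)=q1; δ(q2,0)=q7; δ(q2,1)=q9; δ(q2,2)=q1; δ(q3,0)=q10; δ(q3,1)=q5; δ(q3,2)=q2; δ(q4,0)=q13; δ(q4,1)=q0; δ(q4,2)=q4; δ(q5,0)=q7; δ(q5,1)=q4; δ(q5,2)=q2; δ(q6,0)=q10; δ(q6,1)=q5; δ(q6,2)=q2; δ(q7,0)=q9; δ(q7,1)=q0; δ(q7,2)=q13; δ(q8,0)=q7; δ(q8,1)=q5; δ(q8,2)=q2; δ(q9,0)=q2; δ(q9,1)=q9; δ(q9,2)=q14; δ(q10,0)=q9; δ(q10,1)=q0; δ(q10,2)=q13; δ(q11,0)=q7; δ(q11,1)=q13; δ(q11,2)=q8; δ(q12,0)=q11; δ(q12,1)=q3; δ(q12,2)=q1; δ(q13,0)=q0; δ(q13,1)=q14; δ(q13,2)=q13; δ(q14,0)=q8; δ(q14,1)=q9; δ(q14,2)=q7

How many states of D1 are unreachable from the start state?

Starting at q6 and following transitions, the reachable set is {q0, q1, q2, q3, q4, q5, q6, q7, q8, q9, q10, q13, q14}. That leaves q11, q12 unreachable — 2 in total.

2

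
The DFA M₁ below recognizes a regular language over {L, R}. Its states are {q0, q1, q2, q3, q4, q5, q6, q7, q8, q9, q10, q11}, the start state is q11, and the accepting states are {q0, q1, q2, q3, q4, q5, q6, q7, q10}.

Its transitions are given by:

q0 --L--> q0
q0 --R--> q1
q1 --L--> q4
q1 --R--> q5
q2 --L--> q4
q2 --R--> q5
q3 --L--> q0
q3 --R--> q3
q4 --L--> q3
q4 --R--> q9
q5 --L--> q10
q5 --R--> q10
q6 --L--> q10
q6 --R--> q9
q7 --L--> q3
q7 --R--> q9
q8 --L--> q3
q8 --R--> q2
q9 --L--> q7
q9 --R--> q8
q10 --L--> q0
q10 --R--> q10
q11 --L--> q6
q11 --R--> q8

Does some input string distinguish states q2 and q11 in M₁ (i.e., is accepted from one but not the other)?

Yes

All states are reachable from the start state.
Initial partition by acceptance: {q0,q1,q2,q3,q4,q5,q6,q7,q10} | {q8,q9,q11}.
Refine {q0,q1,q2,q3,q4,q5,q6,q7,q10} on symbol R: members go to different blocks, giving {q0,q1,q2,q3,q5,q10} and {q4,q6,q7}.
Refine {q0,q1,q2,q3,q5,q10} on symbol L: members go to different blocks, giving {q0,q3,q5,q10} and {q1,q2}.
Refine {q0,q3,q5,q10} on symbol R: members go to different blocks, giving {q3,q5,q10} and {q0}.
On input L, block {q3,q5,q10} splits into {q3,q10} and {q5}.
Split {q8,q9,q11} by δ(·,L) → {q9,q11} and {q8}.
The partition is now stable with 7 blocks: {q3,q10} | {q9,q11} | {q4,q6,q7} | {q1,q2} | {q0} | {q5} | {q8}.
q2 and q11 end up in different blocks, so they are distinguishable. For instance, the string 'ε' is accepted from only q2.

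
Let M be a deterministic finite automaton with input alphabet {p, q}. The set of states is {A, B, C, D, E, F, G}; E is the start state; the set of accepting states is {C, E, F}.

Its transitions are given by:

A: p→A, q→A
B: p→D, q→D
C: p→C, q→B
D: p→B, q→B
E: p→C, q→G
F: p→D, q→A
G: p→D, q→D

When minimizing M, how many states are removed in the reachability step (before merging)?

2

Starting at E and following transitions, the reachable set is {B, C, D, E, G}. That leaves A, F unreachable — 2 in total.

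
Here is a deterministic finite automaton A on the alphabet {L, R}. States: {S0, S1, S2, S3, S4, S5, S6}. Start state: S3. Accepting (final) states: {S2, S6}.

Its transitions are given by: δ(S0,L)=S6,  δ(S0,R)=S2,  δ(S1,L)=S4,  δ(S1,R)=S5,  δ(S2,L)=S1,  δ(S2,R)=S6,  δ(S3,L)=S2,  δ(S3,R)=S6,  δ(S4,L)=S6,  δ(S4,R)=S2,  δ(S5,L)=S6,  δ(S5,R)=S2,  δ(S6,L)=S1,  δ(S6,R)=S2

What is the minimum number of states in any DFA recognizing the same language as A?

Reachable states from the start: {S1,S2,S3,S4,S5,S6}. Unreachable: {S0} — drop them.
Initial partition by acceptance: {S2,S6} | {S1,S3,S4,S5}.
Refine {S1,S3,S4,S5} on symbol L: members go to different blocks, giving {S3,S4,S5} and {S1}.
The partition is now stable with 3 blocks: {S2,S6} | {S3,S4,S5} | {S1}.

3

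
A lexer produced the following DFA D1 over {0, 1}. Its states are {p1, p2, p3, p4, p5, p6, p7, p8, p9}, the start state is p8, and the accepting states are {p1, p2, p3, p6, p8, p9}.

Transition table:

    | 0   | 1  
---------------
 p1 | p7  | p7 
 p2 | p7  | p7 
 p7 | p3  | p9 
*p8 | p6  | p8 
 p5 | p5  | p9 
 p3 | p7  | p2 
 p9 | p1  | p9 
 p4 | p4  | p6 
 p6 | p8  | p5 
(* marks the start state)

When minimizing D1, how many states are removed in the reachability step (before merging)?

1

No path from p8 leads to p4; the other 8 states are all reachable.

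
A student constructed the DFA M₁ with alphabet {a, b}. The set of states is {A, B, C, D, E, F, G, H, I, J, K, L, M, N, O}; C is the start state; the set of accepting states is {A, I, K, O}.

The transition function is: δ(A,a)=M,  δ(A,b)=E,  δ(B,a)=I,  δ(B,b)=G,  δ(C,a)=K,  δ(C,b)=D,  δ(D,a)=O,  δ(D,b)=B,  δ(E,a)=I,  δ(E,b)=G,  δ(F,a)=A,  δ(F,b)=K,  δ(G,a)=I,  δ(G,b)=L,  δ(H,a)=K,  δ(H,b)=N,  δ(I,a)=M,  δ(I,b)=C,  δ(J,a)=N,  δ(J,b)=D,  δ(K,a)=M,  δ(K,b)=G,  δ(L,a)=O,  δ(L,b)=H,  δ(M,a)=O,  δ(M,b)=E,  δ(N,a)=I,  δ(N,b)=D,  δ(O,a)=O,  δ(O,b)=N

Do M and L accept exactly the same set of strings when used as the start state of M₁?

Reachable states from the start: {B,C,D,E,G,H,I,K,L,M,N,O}. Unreachable: {A,F,J} — drop them.
Initial partition by acceptance: {I,K,O} | {B,C,D,E,G,H,L,M,N}.
Split {I,K,O} by δ(·,a) → {I,K} and {O}.
Refine {B,C,D,E,G,H,L,M,N} on symbol a: members go to different blocks, giving {B,C,E,G,H,N} and {D,L,M}.
On input b, block {B,C,E,G,H,N} splits into {B,E,H} and {C,G,N}.
Stable partition: {I,K} | {B,E,H} | {O} | {D,L,M} | {C,G,N} — 5 equivalence classes.
M and L lie in the same block of the stable partition, so they are equivalent — no string distinguishes them.

Yes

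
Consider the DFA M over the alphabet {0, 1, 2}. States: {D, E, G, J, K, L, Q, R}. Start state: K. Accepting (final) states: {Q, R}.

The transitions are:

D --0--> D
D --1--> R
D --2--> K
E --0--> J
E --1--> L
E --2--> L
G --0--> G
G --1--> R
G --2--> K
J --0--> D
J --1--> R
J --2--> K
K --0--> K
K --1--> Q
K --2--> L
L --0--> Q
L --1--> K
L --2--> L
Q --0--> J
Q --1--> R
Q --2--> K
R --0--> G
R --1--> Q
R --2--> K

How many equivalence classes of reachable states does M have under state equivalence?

4

First remove the unreachable states {E}; 7 states remain.
Initial partition by acceptance: {Q,R} | {D,G,J,K,L}.
On input 0, block {D,G,J,K,L} splits into {D,G,J,K} and {L}.
Refine {D,G,J,K} on symbol 2: members go to different blocks, giving {D,G,J} and {K}.
The partition is now stable with 4 blocks: {Q,R} | {D,G,J} | {L} | {K}.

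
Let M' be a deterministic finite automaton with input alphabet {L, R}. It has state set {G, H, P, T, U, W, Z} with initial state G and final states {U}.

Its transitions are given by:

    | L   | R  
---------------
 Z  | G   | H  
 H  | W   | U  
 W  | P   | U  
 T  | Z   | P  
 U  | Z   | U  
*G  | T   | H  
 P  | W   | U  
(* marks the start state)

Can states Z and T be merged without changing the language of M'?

Initial partition by acceptance: {U} | {G,H,P,T,W,Z}.
Refine {G,H,P,T,W,Z} on symbol R: members go to different blocks, giving {H,P,W} and {G,T,Z}.
The partition is now stable with 3 blocks: {U} | {H,P,W} | {G,T,Z}.
Z and T lie in the same block of the stable partition, so they are equivalent — no string distinguishes them.

Yes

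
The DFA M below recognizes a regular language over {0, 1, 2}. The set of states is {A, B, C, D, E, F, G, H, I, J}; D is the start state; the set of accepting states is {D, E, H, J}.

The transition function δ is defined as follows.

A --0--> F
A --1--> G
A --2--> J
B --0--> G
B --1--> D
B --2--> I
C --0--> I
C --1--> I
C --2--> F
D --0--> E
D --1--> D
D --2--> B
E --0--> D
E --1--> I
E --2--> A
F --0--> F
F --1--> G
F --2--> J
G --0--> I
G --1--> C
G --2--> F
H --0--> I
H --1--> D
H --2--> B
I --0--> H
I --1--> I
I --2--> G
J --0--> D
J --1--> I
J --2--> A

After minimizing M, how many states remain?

All states are reachable from the start state.
P0 = {D,E,H,J} | {A,B,C,F,G,I}.
Split {D,E,H,J} by δ(·,0) → {D,E,J} and {H}.
Refine {D,E,J} on symbol 1: members go to different blocks, giving {E,J} and {D}.
Refine {A,B,C,F,G,I} on symbol 0: members go to different blocks, giving {A,B,C,F,G} and {I}.
Refine {A,B,C,F,G} on symbol 0: members go to different blocks, giving {A,B,F} and {C,G}.
Split {A,B,F} by δ(·,0) → {A,F} and {B}.
Refine {C,G} on symbol 1: members go to different blocks, giving {C} and {G}.
No further refinement is possible. Final partition (8 blocks): {E,J} | {A,F} | {H} | {D} | {I} | {C} | {B} | {G}.

8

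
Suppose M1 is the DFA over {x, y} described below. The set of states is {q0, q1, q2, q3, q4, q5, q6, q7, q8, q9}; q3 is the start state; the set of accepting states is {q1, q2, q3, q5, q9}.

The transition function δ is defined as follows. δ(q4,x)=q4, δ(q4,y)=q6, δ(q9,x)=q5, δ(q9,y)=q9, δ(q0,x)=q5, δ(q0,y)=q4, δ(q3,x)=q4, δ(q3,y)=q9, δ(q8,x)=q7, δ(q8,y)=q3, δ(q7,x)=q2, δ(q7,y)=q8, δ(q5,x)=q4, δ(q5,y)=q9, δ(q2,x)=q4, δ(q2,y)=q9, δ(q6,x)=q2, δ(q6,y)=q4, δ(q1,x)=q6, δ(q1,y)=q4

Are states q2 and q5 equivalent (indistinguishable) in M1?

First remove the unreachable states {q0,q1,q7,q8}; 6 states remain.
P0 = {q2,q3,q5,q9} | {q4,q6}.
Refine {q2,q3,q5,q9} on symbol x: members go to different blocks, giving {q2,q3,q5} and {q9}.
On input x, block {q4,q6} splits into {q4} and {q6}.
Stable partition: {q2,q3,q5} | {q4} | {q9} | {q6} — 4 equivalence classes.
q2 and q5 lie in the same block of the stable partition, so they are equivalent — no string distinguishes them.

Yes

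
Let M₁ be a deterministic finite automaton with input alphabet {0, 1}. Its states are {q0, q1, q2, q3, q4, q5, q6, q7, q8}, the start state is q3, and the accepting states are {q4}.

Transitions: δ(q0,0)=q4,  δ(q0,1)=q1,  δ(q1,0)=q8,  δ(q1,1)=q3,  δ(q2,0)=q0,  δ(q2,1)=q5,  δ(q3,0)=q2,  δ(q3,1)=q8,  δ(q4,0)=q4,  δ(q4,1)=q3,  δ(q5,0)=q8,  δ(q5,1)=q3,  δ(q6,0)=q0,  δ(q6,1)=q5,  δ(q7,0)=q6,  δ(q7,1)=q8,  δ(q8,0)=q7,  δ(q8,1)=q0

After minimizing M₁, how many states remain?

Every state is reachable, so we keep all 9.
P0 = {q4} | {q0,q1,q2,q3,q5,q6,q7,q8}.
Refine {q0,q1,q2,q3,q5,q6,q7,q8} on symbol 0: members go to different blocks, giving {q1,q2,q3,q5,q6,q7,q8} and {q0}.
On input 0, block {q1,q2,q3,q5,q6,q7,q8} splits into {q1,q3,q5,q7,q8} and {q2,q6}.
Refine {q1,q3,q5,q7,q8} on symbol 0: members go to different blocks, giving {q1,q5,q8} and {q3,q7}.
Split {q1,q5,q8} by δ(·,0) → {q1,q5} and {q8}.
Stable partition: {q4} | {q1,q5} | {q0} | {q2,q6} | {q3,q7} | {q8} — 6 equivalence classes.

6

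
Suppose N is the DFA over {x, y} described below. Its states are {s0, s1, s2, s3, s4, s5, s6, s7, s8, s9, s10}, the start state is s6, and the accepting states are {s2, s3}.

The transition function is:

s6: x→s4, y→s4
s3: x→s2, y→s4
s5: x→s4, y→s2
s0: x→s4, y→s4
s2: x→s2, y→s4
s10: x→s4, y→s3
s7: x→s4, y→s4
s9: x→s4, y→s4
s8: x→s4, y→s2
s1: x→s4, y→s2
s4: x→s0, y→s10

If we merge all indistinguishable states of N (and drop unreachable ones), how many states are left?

States {s1,s5,s7,s8,s9} cannot be reached from the start state, so discard them.
P0 = {s2,s3} | {s0,s4,s6,s10}.
Split {s0,s4,s6,s10} by δ(·,y) → {s0,s4,s6} and {s10}.
Split {s0,s4,s6} by δ(·,y) → {s0,s6} and {s4}.
The partition is now stable with 4 blocks: {s2,s3} | {s0,s6} | {s10} | {s4}.

4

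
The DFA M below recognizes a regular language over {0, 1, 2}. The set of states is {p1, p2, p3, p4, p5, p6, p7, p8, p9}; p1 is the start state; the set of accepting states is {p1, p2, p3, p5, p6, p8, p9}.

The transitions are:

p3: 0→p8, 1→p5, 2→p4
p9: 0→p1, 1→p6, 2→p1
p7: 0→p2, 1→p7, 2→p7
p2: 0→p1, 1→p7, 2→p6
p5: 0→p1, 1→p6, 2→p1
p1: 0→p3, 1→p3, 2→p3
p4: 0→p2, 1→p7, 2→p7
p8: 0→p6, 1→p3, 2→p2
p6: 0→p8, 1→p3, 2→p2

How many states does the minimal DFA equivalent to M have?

6

Reachable states from the start: {p1,p2,p3,p4,p5,p6,p7,p8}. Unreachable: {p9} — drop them.
Start with accepting vs non-accepting: {p1,p2,p3,p5,p6,p8} | {p4,p7}.
Refine {p1,p2,p3,p5,p6,p8} on symbol 1: members go to different blocks, giving {p1,p3,p5,p6,p8} and {p2}.
Refine {p1,p3,p5,p6,p8} on symbol 2: members go to different blocks, giving {p1,p5} and {p6,p8} and {p3}.
Refine {p1,p5} on symbol 0: members go to different blocks, giving {p1} and {p5}.
No further refinement is possible. Final partition (6 blocks): {p1} | {p4,p7} | {p2} | {p6,p8} | {p3} | {p5}.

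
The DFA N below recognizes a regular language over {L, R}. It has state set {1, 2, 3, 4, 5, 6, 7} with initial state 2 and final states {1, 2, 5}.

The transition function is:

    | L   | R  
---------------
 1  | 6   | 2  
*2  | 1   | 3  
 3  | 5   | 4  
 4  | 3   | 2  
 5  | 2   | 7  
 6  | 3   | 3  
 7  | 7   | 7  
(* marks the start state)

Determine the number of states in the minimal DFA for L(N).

P0 = {1,2,5} | {3,4,6,7}.
Split {1,2,5} by δ(·,L) → {2,5} and {1}.
Refine {2,5} on symbol L: members go to different blocks, giving {2} and {5}.
On input L, block {3,4,6,7} splits into {4,6,7} and {3}.
On input L, block {4,6,7} splits into {4,6} and {7}.
Refine {4,6} on symbol R: members go to different blocks, giving {4} and {6}.
Stable partition: {2} | {4} | {1} | {5} | {3} | {7} | {6} — 7 equivalence classes.

7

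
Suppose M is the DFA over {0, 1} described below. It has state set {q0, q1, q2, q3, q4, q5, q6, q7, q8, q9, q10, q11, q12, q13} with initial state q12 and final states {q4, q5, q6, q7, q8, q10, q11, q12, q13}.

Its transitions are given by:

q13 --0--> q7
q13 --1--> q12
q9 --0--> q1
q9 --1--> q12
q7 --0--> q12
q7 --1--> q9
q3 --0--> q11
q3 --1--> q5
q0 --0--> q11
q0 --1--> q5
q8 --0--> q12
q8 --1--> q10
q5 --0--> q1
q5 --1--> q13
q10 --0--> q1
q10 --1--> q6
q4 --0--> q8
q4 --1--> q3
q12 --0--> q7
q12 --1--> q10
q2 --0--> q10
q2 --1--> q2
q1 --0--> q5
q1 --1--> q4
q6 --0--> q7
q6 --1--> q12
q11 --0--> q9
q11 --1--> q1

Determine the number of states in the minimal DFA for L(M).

10

States {q0,q2} cannot be reached from the start state, so discard them.
Initial partition by acceptance: {q4,q5,q6,q7,q8,q10,q11,q12,q13} | {q1,q3,q9}.
Refine {q4,q5,q6,q7,q8,q10,q11,q12,q13} on symbol 0: members go to different blocks, giving {q4,q6,q7,q8,q12,q13} and {q5,q10,q11}.
On input 1, block {q4,q6,q7,q8,q12,q13} splits into {q4,q7} and {q6,q13} and {q8,q12}.
On input 0, block {q1,q3,q9} splits into {q1,q3} and {q9}.
Split {q4,q7} by δ(·,1) → {q4} and {q7}.
On input 1, block {q1,q3} splits into {q1} and {q3}.
On input 0, block {q5,q10,q11} splits into {q5,q10} and {q11}.
Split {q8,q12} by δ(·,0) → {q8} and {q12}.
No further refinement is possible. Final partition (10 blocks): {q4} | {q1} | {q5,q10} | {q6,q13} | {q8} | {q9} | {q7} | {q3} | {q11} | {q12}.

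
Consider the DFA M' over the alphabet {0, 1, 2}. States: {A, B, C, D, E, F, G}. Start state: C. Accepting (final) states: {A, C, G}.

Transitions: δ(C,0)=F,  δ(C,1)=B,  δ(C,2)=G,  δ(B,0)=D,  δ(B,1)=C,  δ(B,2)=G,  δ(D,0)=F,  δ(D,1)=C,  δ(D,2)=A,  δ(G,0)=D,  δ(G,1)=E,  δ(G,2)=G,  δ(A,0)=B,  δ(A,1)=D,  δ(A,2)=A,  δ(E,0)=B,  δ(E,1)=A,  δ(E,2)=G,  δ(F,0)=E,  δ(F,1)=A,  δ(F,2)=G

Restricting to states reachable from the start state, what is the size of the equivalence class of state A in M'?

3

All states are reachable from the start state.
P0 = {A,C,G} | {B,D,E,F}.
No further refinement is possible. Final partition (2 blocks): {A,C,G} | {B,D,E,F}.
The equivalence class containing A is {A,C,G}, of size 3.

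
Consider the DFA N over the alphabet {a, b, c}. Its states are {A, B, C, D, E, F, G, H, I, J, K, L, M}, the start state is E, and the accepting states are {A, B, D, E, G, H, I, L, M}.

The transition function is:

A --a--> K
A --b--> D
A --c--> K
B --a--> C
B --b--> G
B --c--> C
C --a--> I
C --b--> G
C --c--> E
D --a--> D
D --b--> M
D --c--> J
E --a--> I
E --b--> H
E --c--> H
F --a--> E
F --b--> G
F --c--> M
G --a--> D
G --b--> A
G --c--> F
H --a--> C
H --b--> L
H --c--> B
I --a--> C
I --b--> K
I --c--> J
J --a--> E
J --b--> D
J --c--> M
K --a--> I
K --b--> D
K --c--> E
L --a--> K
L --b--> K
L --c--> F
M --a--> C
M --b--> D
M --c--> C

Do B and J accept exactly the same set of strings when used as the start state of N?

P0 = {A,B,D,E,G,H,I,L,M} | {C,F,J,K}.
Refine {A,B,D,E,G,H,I,L,M} on symbol a: members go to different blocks, giving {A,B,H,I,L,M} and {D,E,G}.
Split {A,B,H,I,L,M} by δ(·,b) → {A,B,M} and {I,L} and {H}.
On input a, block {C,F,J,K} splits into {C,K} and {F,J}.
Split {D,E,G} by δ(·,a) → {D,G} and {E}.
The partition is now stable with 7 blocks: {A,B,M} | {C,K} | {D,G} | {I,L} | {H} | {F,J} | {E}.
B and J end up in different blocks, so they are distinguishable. For instance, the string 'ε' is accepted from only B.

No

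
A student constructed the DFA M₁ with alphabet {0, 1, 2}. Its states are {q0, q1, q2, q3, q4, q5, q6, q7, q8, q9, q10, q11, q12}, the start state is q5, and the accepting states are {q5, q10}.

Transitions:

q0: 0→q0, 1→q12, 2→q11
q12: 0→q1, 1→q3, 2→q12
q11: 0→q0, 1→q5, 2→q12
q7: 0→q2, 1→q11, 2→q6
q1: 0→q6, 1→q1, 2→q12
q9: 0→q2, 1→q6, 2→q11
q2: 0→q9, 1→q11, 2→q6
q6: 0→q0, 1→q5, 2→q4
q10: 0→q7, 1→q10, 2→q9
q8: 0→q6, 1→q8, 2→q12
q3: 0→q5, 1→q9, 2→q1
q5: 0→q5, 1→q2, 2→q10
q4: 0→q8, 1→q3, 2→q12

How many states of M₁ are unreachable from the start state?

A breadth-first search from the start state visits every state.

0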